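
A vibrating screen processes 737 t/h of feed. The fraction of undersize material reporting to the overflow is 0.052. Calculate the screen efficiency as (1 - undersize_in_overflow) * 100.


Screen efficiency = (1 - fraction of undersize in overflow) * 100
= (1 - 0.052) * 100
= 0.948 * 100
= 94.8%

94.8%


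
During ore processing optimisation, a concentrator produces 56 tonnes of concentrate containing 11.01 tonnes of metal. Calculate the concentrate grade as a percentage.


19.6607%

Grade = (metal in concentrate / concentrate mass) * 100
= (11.01 / 56) * 100
= 0.1966071429 * 100
= 19.6607%


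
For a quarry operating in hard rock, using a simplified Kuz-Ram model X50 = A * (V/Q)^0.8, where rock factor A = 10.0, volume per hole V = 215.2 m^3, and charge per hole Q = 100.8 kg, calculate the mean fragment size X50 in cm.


Compute V/Q:
V/Q = 215.2 / 100.8 = 2.134920635
Raise to the power 0.8:
(V/Q)^0.8 = 2.134920635^0.8 = 1.834447925
Multiply by A:
X50 = 10.0 * 1.834447925
= 18.3445 cm

18.3445 cm


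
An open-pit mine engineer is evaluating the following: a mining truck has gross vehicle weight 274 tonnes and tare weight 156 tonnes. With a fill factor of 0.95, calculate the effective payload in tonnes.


112.1 tonnes

Maximum payload = gross - tare
= 274 - 156 = 118 tonnes
Effective payload = max payload * fill factor
= 118 * 0.95
= 112.1 tonnes


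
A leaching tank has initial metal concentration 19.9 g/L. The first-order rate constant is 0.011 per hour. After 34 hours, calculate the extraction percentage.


31.2023%

Compute the exponent:
-k * t = -0.011 * 34 = -0.374
Remaining concentration:
C = 19.9 * exp(-0.374)
= 19.9 * 0.6879769118
= 13.69074055 g/L
Extracted = 19.9 - 13.69074055 = 6.209259455 g/L
Extraction % = 6.209259455 / 19.9 * 100
= 31.2023%


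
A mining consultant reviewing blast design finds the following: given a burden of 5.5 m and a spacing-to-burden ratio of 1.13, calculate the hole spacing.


6.215 m

Spacing = burden * ratio
= 5.5 * 1.13
= 6.215 m


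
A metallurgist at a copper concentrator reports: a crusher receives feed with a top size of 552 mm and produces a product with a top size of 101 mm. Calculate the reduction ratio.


5.4653

Reduction ratio = feed size / product size
= 552 / 101
= 5.4653


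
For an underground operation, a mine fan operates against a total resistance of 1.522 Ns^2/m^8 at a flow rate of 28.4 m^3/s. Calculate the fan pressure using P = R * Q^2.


Compute Q^2:
Q^2 = 28.4^2 = 806.56
Compute pressure:
P = R * Q^2 = 1.522 * 806.56
= 1227.5843 Pa

1227.5843 Pa


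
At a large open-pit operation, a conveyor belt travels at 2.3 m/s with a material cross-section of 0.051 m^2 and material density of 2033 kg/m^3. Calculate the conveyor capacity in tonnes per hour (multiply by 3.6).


Volumetric flow = speed * area
= 2.3 * 0.051 = 0.1173 m^3/s
Mass flow = volumetric * density
= 0.1173 * 2033 = 238.4709 kg/s
Convert to t/h: multiply by 3.6
Capacity = 238.4709 * 3.6
= 858.4952 t/h

858.4952 t/h


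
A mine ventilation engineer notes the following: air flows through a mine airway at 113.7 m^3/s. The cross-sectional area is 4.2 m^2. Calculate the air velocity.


Velocity = flow rate / cross-sectional area
= 113.7 / 4.2
= 27.0714 m/s

27.0714 m/s


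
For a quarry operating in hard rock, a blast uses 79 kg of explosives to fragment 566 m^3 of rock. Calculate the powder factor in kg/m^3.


Powder factor = explosive mass / rock volume
= 79 / 566
= 0.1396 kg/m^3

0.1396 kg/m^3


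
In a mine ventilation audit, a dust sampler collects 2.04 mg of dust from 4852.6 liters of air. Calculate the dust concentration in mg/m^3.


0.4204 mg/m^3

Convert liters to m^3: 1 m^3 = 1000 L
Concentration = mass / volume * 1000
= 2.04 / 4852.6 * 1000
= 0.0004203931913 * 1000
= 0.4204 mg/m^3


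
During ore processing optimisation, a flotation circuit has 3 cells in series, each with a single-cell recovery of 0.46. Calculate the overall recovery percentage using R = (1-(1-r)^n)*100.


Complement of single-cell recovery:
1 - r = 1 - 0.46 = 0.54
Raise to power n:
(1 - r)^3 = 0.54^3 = 0.157464
Overall recovery:
R = (1 - 0.157464) * 100
= 84.2536%

84.2536%


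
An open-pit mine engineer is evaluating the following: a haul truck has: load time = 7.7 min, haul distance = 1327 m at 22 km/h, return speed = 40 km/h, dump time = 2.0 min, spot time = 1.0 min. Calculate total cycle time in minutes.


16.3096 min

Convert haul speed to m/min: 22 * 1000/60 = 366.6666667 m/min
Haul time = 1327 / 366.6666667 = 3.619090909 min
Convert return speed to m/min: 40 * 1000/60 = 666.6666667 m/min
Return time = 1327 / 666.6666667 = 1.9905 min
Total cycle time:
= 7.7 + 3.619090909 + 2.0 + 1.9905 + 1.0
= 16.3096 min


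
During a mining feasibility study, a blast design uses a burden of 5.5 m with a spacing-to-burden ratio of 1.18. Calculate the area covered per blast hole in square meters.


First, find the spacing:
Spacing = burden * ratio = 5.5 * 1.18
= 6.49 m
Then, calculate the area:
Area = burden * spacing = 5.5 * 6.49
= 35.695 m^2

35.695 m^2


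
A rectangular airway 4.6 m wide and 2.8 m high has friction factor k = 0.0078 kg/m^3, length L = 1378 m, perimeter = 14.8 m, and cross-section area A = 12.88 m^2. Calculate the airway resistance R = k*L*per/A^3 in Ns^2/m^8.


0.0744 Ns^2/m^8

Compute the numerator:
k * L * per = 0.0078 * 1378 * 14.8
= 159.07632
Compute the denominator:
A^3 = 12.88^3 = 2136.719872
Resistance:
R = 159.07632 / 2136.719872
= 0.0744 Ns^2/m^8


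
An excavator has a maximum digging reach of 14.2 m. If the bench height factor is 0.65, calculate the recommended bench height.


Bench height = reach * factor
= 14.2 * 0.65
= 9.23 m

9.23 m


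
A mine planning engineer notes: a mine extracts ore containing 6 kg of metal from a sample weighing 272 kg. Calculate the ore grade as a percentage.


Ore grade = (metal mass / ore mass) * 100
= (6 / 272) * 100
= 0.02205882353 * 100
= 2.2059%

2.2059%


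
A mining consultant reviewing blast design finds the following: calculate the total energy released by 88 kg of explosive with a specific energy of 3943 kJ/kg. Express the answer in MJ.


Energy = mass * specific_energy / 1000
= 88 * 3943 / 1000
= 346984 / 1000
= 346.984 MJ

346.984 MJ


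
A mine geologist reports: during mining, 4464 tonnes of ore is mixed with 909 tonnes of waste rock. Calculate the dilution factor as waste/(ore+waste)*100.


Total material = ore + waste
= 4464 + 909 = 5373 tonnes
Dilution = waste / total * 100
= 909 / 5373 * 100
= 0.1691792295 * 100
= 16.9179%

16.9179%


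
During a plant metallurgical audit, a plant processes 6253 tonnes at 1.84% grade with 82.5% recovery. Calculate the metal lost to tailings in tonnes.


Total metal in feed:
= 6253 * 1.84 / 100 = 115.0552 tonnes
Metal recovered:
= 115.0552 * 82.5 / 100 = 94.92054 tonnes
Metal lost to tailings:
= 115.0552 - 94.92054
= 20.1347 tonnes

20.1347 tonnes


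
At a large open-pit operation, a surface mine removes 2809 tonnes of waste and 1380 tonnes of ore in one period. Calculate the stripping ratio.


Stripping ratio = waste tonnage / ore tonnage
= 2809 / 1380
= 2.0355

2.0355


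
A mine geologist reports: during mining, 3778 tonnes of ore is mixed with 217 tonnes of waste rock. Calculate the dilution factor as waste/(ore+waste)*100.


Total material = ore + waste
= 3778 + 217 = 3995 tonnes
Dilution = waste / total * 100
= 217 / 3995 * 100
= 0.05431789737 * 100
= 5.4318%

5.4318%


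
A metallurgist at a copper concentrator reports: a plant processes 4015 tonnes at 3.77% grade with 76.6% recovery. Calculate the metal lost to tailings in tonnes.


Total metal in feed:
= 4015 * 3.77 / 100 = 151.3655 tonnes
Metal recovered:
= 151.3655 * 76.6 / 100 = 115.945973 tonnes
Metal lost to tailings:
= 151.3655 - 115.945973
= 35.4195 tonnes

35.4195 tonnes


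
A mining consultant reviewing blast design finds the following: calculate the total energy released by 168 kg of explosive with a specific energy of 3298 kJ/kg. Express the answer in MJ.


Energy = mass * specific_energy / 1000
= 168 * 3298 / 1000
= 554064 / 1000
= 554.064 MJ

554.064 MJ


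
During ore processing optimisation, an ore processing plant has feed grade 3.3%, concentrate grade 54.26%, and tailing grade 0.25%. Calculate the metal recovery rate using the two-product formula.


92.8521%

Using the two-product formula:
R = 100 * c * (f - t) / (f * (c - t))
Numerator = 100 * 54.26 * (3.3 - 0.25)
= 100 * 54.26 * 3.05
= 16549.3
Denominator = 3.3 * (54.26 - 0.25)
= 3.3 * 54.01
= 178.233
R = 16549.3 / 178.233
= 92.8521%


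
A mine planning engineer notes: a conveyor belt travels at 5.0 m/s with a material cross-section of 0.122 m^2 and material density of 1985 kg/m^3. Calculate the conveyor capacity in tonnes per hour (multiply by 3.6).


4359.06 t/h

Volumetric flow = speed * area
= 5.0 * 0.122 = 0.61 m^3/s
Mass flow = volumetric * density
= 0.61 * 1985 = 1210.85 kg/s
Convert to t/h: multiply by 3.6
Capacity = 1210.85 * 3.6
= 4359.06 t/h


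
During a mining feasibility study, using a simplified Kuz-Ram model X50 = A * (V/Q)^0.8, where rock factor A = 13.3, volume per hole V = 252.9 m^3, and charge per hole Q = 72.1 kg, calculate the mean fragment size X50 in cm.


Compute V/Q:
V/Q = 252.9 / 72.1 = 3.507628294
Raise to the power 0.8:
(V/Q)^0.8 = 3.507628294^0.8 = 2.729045973
Multiply by A:
X50 = 13.3 * 2.729045973
= 36.2963 cm

36.2963 cm


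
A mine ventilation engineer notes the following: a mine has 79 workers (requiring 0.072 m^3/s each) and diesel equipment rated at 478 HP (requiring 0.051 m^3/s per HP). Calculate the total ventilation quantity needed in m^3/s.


30.066 m^3/s

Airflow for workers:
Q_people = 79 * 0.072 = 5.688 m^3/s
Airflow for diesel equipment:
Q_diesel = 478 * 0.051 = 24.378 m^3/s
Total ventilation:
Q_total = 5.688 + 24.378
= 30.066 m^3/s


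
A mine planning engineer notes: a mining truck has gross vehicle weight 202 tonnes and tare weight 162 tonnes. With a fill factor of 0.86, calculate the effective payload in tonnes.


Maximum payload = gross - tare
= 202 - 162 = 40 tonnes
Effective payload = max payload * fill factor
= 40 * 0.86
= 34.4 tonnes

34.4 tonnes


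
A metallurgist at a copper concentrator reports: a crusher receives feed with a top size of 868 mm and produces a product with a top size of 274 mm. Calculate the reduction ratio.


3.1679

Reduction ratio = feed size / product size
= 868 / 274
= 3.1679


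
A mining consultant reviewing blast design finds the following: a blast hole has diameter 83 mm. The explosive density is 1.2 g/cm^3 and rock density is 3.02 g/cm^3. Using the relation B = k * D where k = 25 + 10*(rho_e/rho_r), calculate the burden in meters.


2.4048 m

First, compute k:
rho_e / rho_r = 1.2 / 3.02 = 0.3973509934
k = 25 + 10 * 0.3973509934 = 28.97350993
Then, compute burden:
B = k * D / 1000 = 28.97350993 * 83 / 1000
= 2404.801325 / 1000
= 2.4048 m


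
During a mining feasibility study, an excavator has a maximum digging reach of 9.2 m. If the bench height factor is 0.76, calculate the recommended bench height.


6.992 m

Bench height = reach * factor
= 9.2 * 0.76
= 6.992 m


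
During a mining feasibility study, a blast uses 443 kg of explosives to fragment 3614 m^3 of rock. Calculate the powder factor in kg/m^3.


0.1226 kg/m^3

Powder factor = explosive mass / rock volume
= 443 / 3614
= 0.1226 kg/m^3


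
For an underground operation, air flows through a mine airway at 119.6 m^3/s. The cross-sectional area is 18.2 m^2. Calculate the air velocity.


Velocity = flow rate / cross-sectional area
= 119.6 / 18.2
= 6.5714 m/s

6.5714 m/s


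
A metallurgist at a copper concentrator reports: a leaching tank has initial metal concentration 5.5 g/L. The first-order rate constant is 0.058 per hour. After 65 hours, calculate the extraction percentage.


Compute the exponent:
-k * t = -0.058 * 65 = -3.77
Remaining concentration:
C = 5.5 * exp(-3.77)
= 5.5 * 0.02305206329
= 0.1267863481 g/L
Extracted = 5.5 - 0.1267863481 = 5.373213652 g/L
Extraction % = 5.373213652 / 5.5 * 100
= 97.6948%

97.6948%


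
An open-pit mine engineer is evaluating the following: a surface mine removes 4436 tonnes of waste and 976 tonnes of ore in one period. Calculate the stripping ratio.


Stripping ratio = waste tonnage / ore tonnage
= 4436 / 976
= 4.5451

4.5451


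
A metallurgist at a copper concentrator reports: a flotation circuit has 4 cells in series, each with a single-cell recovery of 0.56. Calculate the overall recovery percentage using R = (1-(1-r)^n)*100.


Complement of single-cell recovery:
1 - r = 1 - 0.56 = 0.44
Raise to power n:
(1 - r)^4 = 0.44^4 = 0.03748096
Overall recovery:
R = (1 - 0.03748096) * 100
= 96.2519%

96.2519%


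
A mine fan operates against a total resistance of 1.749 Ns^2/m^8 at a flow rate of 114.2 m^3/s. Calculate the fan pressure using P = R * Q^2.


Compute Q^2:
Q^2 = 114.2^2 = 13041.64
Compute pressure:
P = R * Q^2 = 1.749 * 13041.64
= 22809.8284 Pa

22809.8284 Pa


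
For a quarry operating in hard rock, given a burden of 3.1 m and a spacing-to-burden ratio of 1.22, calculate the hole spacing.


Spacing = burden * ratio
= 3.1 * 1.22
= 3.782 m

3.782 m


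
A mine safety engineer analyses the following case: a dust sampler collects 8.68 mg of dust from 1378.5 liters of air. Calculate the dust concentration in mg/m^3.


Convert liters to m^3: 1 m^3 = 1000 L
Concentration = mass / volume * 1000
= 8.68 / 1378.5 * 1000
= 0.006296699311 * 1000
= 6.2967 mg/m^3

6.2967 mg/m^3


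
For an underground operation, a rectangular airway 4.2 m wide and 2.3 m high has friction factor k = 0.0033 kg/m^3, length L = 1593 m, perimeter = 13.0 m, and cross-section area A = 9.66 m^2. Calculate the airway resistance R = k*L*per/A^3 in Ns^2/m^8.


0.0758 Ns^2/m^8

Compute the numerator:
k * L * per = 0.0033 * 1593 * 13.0
= 68.3397
Compute the denominator:
A^3 = 9.66^3 = 901.428696
Resistance:
R = 68.3397 / 901.428696
= 0.0758 Ns^2/m^8


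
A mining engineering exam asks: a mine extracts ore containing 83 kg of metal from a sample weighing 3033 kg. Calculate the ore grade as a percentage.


2.7366%

Ore grade = (metal mass / ore mass) * 100
= (83 / 3033) * 100
= 0.02736564458 * 100
= 2.7366%


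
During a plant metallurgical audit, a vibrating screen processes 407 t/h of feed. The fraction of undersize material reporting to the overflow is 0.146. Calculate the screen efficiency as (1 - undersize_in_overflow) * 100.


Screen efficiency = (1 - fraction of undersize in overflow) * 100
= (1 - 0.146) * 100
= 0.854 * 100
= 85.4%

85.4%


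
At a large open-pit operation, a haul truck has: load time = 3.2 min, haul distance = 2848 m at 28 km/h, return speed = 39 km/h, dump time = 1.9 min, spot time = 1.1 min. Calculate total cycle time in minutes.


16.6844 min

Convert haul speed to m/min: 28 * 1000/60 = 466.6666667 m/min
Haul time = 2848 / 466.6666667 = 6.102857143 min
Convert return speed to m/min: 39 * 1000/60 = 650 m/min
Return time = 2848 / 650 = 4.381538462 min
Total cycle time:
= 3.2 + 6.102857143 + 1.9 + 4.381538462 + 1.1
= 16.6844 min


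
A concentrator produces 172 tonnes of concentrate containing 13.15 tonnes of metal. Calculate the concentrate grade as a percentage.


7.6453%

Grade = (metal in concentrate / concentrate mass) * 100
= (13.15 / 172) * 100
= 0.07645348837 * 100
= 7.6453%


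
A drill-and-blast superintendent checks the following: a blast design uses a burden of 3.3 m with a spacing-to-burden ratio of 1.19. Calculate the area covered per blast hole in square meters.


12.9591 m^2

First, find the spacing:
Spacing = burden * ratio = 3.3 * 1.19
= 3.927 m
Then, calculate the area:
Area = burden * spacing = 3.3 * 3.927
= 12.9591 m^2


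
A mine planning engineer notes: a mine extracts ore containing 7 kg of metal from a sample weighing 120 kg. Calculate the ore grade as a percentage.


5.8333%

Ore grade = (metal mass / ore mass) * 100
= (7 / 120) * 100
= 0.05833333333 * 100
= 5.8333%


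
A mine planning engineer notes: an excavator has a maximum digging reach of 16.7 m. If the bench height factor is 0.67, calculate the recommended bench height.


11.189 m

Bench height = reach * factor
= 16.7 * 0.67
= 11.189 m


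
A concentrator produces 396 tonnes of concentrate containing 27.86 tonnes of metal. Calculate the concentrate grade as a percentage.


Grade = (metal in concentrate / concentrate mass) * 100
= (27.86 / 396) * 100
= 0.07035353535 * 100
= 7.0354%

7.0354%


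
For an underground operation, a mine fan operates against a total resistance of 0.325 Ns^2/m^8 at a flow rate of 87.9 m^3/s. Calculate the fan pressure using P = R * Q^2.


Compute Q^2:
Q^2 = 87.9^2 = 7726.41
Compute pressure:
P = R * Q^2 = 0.325 * 7726.41
= 2511.0833 Pa

2511.0833 Pa


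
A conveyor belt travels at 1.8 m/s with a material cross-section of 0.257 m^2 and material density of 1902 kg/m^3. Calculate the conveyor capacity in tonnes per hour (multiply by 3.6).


Volumetric flow = speed * area
= 1.8 * 0.257 = 0.4626 m^3/s
Mass flow = volumetric * density
= 0.4626 * 1902 = 879.8652 kg/s
Convert to t/h: multiply by 3.6
Capacity = 879.8652 * 3.6
= 3167.5147 t/h

3167.5147 t/h


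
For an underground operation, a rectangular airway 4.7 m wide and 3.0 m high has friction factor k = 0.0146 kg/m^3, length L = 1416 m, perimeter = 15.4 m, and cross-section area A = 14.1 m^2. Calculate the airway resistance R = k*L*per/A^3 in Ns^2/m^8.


Compute the numerator:
k * L * per = 0.0146 * 1416 * 15.4
= 318.37344
Compute the denominator:
A^3 = 14.1^3 = 2803.221
Resistance:
R = 318.37344 / 2803.221
= 0.1136 Ns^2/m^8

0.1136 Ns^2/m^8


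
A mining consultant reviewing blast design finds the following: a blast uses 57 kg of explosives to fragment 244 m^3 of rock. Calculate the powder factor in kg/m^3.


0.2336 kg/m^3

Powder factor = explosive mass / rock volume
= 57 / 244
= 0.2336 kg/m^3


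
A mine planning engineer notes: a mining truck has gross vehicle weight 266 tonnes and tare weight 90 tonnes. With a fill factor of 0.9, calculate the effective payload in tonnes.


Maximum payload = gross - tare
= 266 - 90 = 176 tonnes
Effective payload = max payload * fill factor
= 176 * 0.9
= 158.4 tonnes

158.4 tonnes


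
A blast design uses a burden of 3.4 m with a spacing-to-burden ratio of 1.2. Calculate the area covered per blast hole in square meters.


13.872 m^2

First, find the spacing:
Spacing = burden * ratio = 3.4 * 1.2
= 4.08 m
Then, calculate the area:
Area = burden * spacing = 3.4 * 4.08
= 13.872 m^2


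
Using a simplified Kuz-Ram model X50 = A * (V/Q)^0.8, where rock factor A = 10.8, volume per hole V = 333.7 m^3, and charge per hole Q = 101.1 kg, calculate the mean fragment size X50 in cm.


Compute V/Q:
V/Q = 333.7 / 101.1 = 3.300692384
Raise to the power 0.8:
(V/Q)^0.8 = 3.300692384^0.8 = 2.599465398
Multiply by A:
X50 = 10.8 * 2.599465398
= 28.0742 cm

28.0742 cm


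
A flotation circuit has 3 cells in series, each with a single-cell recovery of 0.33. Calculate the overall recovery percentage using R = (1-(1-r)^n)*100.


69.9237%

Complement of single-cell recovery:
1 - r = 1 - 0.33 = 0.67
Raise to power n:
(1 - r)^3 = 0.67^3 = 0.300763
Overall recovery:
R = (1 - 0.300763) * 100
= 69.9237%


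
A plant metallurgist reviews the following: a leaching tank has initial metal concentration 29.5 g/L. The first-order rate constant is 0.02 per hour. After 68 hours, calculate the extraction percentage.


74.3339%

Compute the exponent:
-k * t = -0.02 * 68 = -1.36
Remaining concentration:
C = 29.5 * exp(-1.36)
= 29.5 * 0.256660777
= 7.57149292 g/L
Extracted = 29.5 - 7.57149292 = 21.92850708 g/L
Extraction % = 21.92850708 / 29.5 * 100
= 74.3339%


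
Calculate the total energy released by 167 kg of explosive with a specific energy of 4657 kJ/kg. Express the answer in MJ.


Energy = mass * specific_energy / 1000
= 167 * 4657 / 1000
= 777719 / 1000
= 777.719 MJ

777.719 MJ


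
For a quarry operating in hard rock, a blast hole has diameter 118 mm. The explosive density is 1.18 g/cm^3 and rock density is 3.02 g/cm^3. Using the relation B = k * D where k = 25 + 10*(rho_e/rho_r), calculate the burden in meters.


First, compute k:
rho_e / rho_r = 1.18 / 3.02 = 0.3907284768
k = 25 + 10 * 0.3907284768 = 28.90728477
Then, compute burden:
B = k * D / 1000 = 28.90728477 * 118 / 1000
= 3411.059603 / 1000
= 3.4111 m

3.4111 m


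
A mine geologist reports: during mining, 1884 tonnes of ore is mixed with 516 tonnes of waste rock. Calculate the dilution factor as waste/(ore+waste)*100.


Total material = ore + waste
= 1884 + 516 = 2400 tonnes
Dilution = waste / total * 100
= 516 / 2400 * 100
= 0.215 * 100
= 21.5%

21.5%


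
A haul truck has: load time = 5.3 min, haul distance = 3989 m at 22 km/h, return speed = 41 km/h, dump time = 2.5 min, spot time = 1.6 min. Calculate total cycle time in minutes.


Convert haul speed to m/min: 22 * 1000/60 = 366.6666667 m/min
Haul time = 3989 / 366.6666667 = 10.87909091 min
Convert return speed to m/min: 41 * 1000/60 = 683.3333333 m/min
Return time = 3989 / 683.3333333 = 5.837560976 min
Total cycle time:
= 5.3 + 10.87909091 + 2.5 + 5.837560976 + 1.6
= 26.1167 min

26.1167 min


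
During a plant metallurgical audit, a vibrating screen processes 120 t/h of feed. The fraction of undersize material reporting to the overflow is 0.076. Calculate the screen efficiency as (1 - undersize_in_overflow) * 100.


92.4%

Screen efficiency = (1 - fraction of undersize in overflow) * 100
= (1 - 0.076) * 100
= 0.924 * 100
= 92.4%


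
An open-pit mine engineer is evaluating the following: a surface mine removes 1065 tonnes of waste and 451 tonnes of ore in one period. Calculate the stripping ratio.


Stripping ratio = waste tonnage / ore tonnage
= 1065 / 451
= 2.3614

2.3614


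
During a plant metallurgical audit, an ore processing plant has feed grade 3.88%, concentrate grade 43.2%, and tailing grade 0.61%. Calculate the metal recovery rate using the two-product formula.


Using the two-product formula:
R = 100 * c * (f - t) / (f * (c - t))
Numerator = 100 * 43.2 * (3.88 - 0.61)
= 100 * 43.2 * 3.27
= 14126.4
Denominator = 3.88 * (43.2 - 0.61)
= 3.88 * 42.59
= 165.2492
R = 14126.4 / 165.2492
= 85.4854%

85.4854%


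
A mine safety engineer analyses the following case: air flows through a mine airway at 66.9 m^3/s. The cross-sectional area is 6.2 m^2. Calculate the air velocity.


10.7903 m/s

Velocity = flow rate / cross-sectional area
= 66.9 / 6.2
= 10.7903 m/s


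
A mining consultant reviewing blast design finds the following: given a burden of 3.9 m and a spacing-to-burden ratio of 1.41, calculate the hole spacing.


5.499 m

Spacing = burden * ratio
= 3.9 * 1.41
= 5.499 m


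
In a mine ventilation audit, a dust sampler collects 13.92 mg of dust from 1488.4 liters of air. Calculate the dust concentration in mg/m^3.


Convert liters to m^3: 1 m^3 = 1000 L
Concentration = mass / volume * 1000
= 13.92 / 1488.4 * 1000
= 0.009352324644 * 1000
= 9.3523 mg/m^3

9.3523 mg/m^3


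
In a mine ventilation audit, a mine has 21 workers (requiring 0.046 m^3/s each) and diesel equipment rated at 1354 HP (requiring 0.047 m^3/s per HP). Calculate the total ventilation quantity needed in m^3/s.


Airflow for workers:
Q_people = 21 * 0.046 = 0.966 m^3/s
Airflow for diesel equipment:
Q_diesel = 1354 * 0.047 = 63.638 m^3/s
Total ventilation:
Q_total = 0.966 + 63.638
= 64.604 m^3/s

64.604 m^3/s


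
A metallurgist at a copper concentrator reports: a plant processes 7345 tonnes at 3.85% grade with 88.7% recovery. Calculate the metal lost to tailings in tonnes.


31.9544 tonnes

Total metal in feed:
= 7345 * 3.85 / 100 = 282.7825 tonnes
Metal recovered:
= 282.7825 * 88.7 / 100 = 250.8280775 tonnes
Metal lost to tailings:
= 282.7825 - 250.8280775
= 31.9544 tonnes


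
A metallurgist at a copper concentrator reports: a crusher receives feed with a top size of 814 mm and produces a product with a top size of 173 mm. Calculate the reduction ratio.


4.7052

Reduction ratio = feed size / product size
= 814 / 173
= 4.7052


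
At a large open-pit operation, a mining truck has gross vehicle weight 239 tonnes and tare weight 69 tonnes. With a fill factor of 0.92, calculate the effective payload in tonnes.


Maximum payload = gross - tare
= 239 - 69 = 170 tonnes
Effective payload = max payload * fill factor
= 170 * 0.92
= 156.4 tonnes

156.4 tonnes


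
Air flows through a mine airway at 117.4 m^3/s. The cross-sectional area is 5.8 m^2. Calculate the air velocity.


Velocity = flow rate / cross-sectional area
= 117.4 / 5.8
= 20.2414 m/s

20.2414 m/s


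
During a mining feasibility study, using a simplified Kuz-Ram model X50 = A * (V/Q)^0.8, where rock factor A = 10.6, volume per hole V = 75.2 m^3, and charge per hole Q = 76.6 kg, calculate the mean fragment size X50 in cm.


Compute V/Q:
V/Q = 75.2 / 76.6 = 0.9817232376
Raise to the power 0.8:
(V/Q)^0.8 = 0.9817232376^0.8 = 0.9853516695
Multiply by A:
X50 = 10.6 * 0.9853516695
= 10.4447 cm

10.4447 cm


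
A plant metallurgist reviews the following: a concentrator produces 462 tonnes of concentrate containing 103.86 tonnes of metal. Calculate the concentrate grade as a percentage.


Grade = (metal in concentrate / concentrate mass) * 100
= (103.86 / 462) * 100
= 0.2248051948 * 100
= 22.4805%

22.4805%


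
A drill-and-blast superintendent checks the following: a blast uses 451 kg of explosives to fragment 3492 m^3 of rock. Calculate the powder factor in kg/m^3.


Powder factor = explosive mass / rock volume
= 451 / 3492
= 0.1292 kg/m^3

0.1292 kg/m^3


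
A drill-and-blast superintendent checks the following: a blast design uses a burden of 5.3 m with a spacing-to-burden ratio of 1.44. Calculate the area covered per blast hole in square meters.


40.4496 m^2

First, find the spacing:
Spacing = burden * ratio = 5.3 * 1.44
= 7.632 m
Then, calculate the area:
Area = burden * spacing = 5.3 * 7.632
= 40.4496 m^2


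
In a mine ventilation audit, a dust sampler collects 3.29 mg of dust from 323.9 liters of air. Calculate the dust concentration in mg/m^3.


10.1575 mg/m^3

Convert liters to m^3: 1 m^3 = 1000 L
Concentration = mass / volume * 1000
= 3.29 / 323.9 * 1000
= 0.010157456 * 1000
= 10.1575 mg/m^3


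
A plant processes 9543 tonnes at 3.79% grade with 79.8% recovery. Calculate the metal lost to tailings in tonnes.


73.0593 tonnes

Total metal in feed:
= 9543 * 3.79 / 100 = 361.6797 tonnes
Metal recovered:
= 361.6797 * 79.8 / 100 = 288.6204006 tonnes
Metal lost to tailings:
= 361.6797 - 288.6204006
= 73.0593 tonnes


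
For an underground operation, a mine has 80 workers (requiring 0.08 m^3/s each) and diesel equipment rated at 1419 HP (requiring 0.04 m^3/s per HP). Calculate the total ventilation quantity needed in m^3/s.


63.16 m^3/s

Airflow for workers:
Q_people = 80 * 0.08 = 6.4 m^3/s
Airflow for diesel equipment:
Q_diesel = 1419 * 0.04 = 56.76 m^3/s
Total ventilation:
Q_total = 6.4 + 56.76
= 63.16 m^3/s


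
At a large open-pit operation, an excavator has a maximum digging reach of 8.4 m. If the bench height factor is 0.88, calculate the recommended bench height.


Bench height = reach * factor
= 8.4 * 0.88
= 7.392 m

7.392 m


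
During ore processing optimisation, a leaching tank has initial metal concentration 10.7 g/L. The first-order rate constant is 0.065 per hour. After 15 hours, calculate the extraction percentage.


Compute the exponent:
-k * t = -0.065 * 15 = -0.975
Remaining concentration:
C = 10.7 * exp(-0.975)
= 10.7 * 0.3771923536
= 4.035958183 g/L
Extracted = 10.7 - 4.035958183 = 6.664041817 g/L
Extraction % = 6.664041817 / 10.7 * 100
= 62.2808%

62.2808%


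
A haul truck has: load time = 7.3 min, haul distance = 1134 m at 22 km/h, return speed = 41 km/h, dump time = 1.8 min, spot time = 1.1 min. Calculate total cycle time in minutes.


Convert haul speed to m/min: 22 * 1000/60 = 366.6666667 m/min
Haul time = 1134 / 366.6666667 = 3.092727273 min
Convert return speed to m/min: 41 * 1000/60 = 683.3333333 m/min
Return time = 1134 / 683.3333333 = 1.659512195 min
Total cycle time:
= 7.3 + 3.092727273 + 1.8 + 1.659512195 + 1.1
= 14.9522 min

14.9522 min


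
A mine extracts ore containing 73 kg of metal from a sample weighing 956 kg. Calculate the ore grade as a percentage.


Ore grade = (metal mass / ore mass) * 100
= (73 / 956) * 100
= 0.07635983264 * 100
= 7.636%

7.636%


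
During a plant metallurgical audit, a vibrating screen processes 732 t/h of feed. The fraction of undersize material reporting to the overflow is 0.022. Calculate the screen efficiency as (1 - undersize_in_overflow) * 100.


97.8%

Screen efficiency = (1 - fraction of undersize in overflow) * 100
= (1 - 0.022) * 100
= 0.978 * 100
= 97.8%


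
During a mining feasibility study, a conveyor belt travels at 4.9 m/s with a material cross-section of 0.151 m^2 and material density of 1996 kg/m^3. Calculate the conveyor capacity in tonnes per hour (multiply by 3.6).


5316.6254 t/h

Volumetric flow = speed * area
= 4.9 * 0.151 = 0.7399 m^3/s
Mass flow = volumetric * density
= 0.7399 * 1996 = 1476.8404 kg/s
Convert to t/h: multiply by 3.6
Capacity = 1476.8404 * 3.6
= 5316.6254 t/h


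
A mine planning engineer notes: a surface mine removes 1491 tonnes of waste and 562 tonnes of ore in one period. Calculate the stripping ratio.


Stripping ratio = waste tonnage / ore tonnage
= 1491 / 562
= 2.653

2.653


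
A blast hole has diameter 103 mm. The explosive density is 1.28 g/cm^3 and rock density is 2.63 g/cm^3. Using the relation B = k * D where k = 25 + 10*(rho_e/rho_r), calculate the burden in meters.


3.0763 m

First, compute k:
rho_e / rho_r = 1.28 / 2.63 = 0.4866920152
k = 25 + 10 * 0.4866920152 = 29.86692015
Then, compute burden:
B = k * D / 1000 = 29.86692015 * 103 / 1000
= 3076.292776 / 1000
= 3.0763 m


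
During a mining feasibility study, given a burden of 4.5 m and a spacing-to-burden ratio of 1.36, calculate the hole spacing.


6.12 m

Spacing = burden * ratio
= 4.5 * 1.36
= 6.12 m


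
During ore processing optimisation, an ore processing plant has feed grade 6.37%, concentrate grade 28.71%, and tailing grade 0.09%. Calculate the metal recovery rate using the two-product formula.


98.8971%

Using the two-product formula:
R = 100 * c * (f - t) / (f * (c - t))
Numerator = 100 * 28.71 * (6.37 - 0.09)
= 100 * 28.71 * 6.28
= 18029.88
Denominator = 6.37 * (28.71 - 0.09)
= 6.37 * 28.62
= 182.3094
R = 18029.88 / 182.3094
= 98.8971%


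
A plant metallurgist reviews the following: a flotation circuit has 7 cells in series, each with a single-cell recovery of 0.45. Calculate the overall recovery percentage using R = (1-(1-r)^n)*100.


98.4776%

Complement of single-cell recovery:
1 - r = 1 - 0.45 = 0.55
Raise to power n:
(1 - r)^7 = 0.55^7 = 0.01522435234
Overall recovery:
R = (1 - 0.01522435234) * 100
= 98.4776%


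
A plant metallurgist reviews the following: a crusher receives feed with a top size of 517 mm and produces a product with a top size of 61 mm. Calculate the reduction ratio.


Reduction ratio = feed size / product size
= 517 / 61
= 8.4754

8.4754


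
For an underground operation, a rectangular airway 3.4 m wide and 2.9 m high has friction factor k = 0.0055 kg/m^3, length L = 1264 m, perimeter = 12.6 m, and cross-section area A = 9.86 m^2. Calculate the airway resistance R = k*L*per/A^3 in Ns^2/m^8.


Compute the numerator:
k * L * per = 0.0055 * 1264 * 12.6
= 87.5952
Compute the denominator:
A^3 = 9.86^3 = 958.585256
Resistance:
R = 87.5952 / 958.585256
= 0.0914 Ns^2/m^8

0.0914 Ns^2/m^8


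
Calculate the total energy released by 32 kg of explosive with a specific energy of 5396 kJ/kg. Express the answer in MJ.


172.672 MJ

Energy = mass * specific_energy / 1000
= 32 * 5396 / 1000
= 172672 / 1000
= 172.672 MJ


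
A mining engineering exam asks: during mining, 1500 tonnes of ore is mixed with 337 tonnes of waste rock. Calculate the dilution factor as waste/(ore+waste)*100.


Total material = ore + waste
= 1500 + 337 = 1837 tonnes
Dilution = waste / total * 100
= 337 / 1837 * 100
= 0.1834512793 * 100
= 18.3451%

18.3451%


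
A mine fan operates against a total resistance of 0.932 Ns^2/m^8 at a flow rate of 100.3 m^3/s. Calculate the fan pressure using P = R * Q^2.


Compute Q^2:
Q^2 = 100.3^2 = 10060.09
Compute pressure:
P = R * Q^2 = 0.932 * 10060.09
= 9376.0039 Pa

9376.0039 Pa


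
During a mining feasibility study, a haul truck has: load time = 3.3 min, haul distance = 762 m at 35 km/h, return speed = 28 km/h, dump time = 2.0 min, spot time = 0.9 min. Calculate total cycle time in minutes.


Convert haul speed to m/min: 35 * 1000/60 = 583.3333333 m/min
Haul time = 762 / 583.3333333 = 1.306285714 min
Convert return speed to m/min: 28 * 1000/60 = 466.6666667 m/min
Return time = 762 / 466.6666667 = 1.632857143 min
Total cycle time:
= 3.3 + 1.306285714 + 2.0 + 1.632857143 + 0.9
= 9.1391 min

9.1391 min


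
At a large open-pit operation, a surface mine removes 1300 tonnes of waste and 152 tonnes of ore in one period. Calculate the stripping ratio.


8.5526

Stripping ratio = waste tonnage / ore tonnage
= 1300 / 152
= 8.5526


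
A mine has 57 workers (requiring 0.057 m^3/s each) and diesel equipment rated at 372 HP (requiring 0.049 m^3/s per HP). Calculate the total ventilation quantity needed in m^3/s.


Airflow for workers:
Q_people = 57 * 0.057 = 3.249 m^3/s
Airflow for diesel equipment:
Q_diesel = 372 * 0.049 = 18.228 m^3/s
Total ventilation:
Q_total = 3.249 + 18.228
= 21.477 m^3/s

21.477 m^3/s


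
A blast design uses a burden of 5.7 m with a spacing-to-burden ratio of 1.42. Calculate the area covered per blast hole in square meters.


46.1358 m^2

First, find the spacing:
Spacing = burden * ratio = 5.7 * 1.42
= 8.094 m
Then, calculate the area:
Area = burden * spacing = 5.7 * 8.094
= 46.1358 m^2


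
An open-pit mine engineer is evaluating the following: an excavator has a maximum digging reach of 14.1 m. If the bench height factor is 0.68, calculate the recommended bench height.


9.588 m

Bench height = reach * factor
= 14.1 * 0.68
= 9.588 m


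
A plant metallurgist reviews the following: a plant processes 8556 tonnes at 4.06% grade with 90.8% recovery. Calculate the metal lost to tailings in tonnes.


31.9584 tonnes

Total metal in feed:
= 8556 * 4.06 / 100 = 347.3736 tonnes
Metal recovered:
= 347.3736 * 90.8 / 100 = 315.4152288 tonnes
Metal lost to tailings:
= 347.3736 - 315.4152288
= 31.9584 tonnes


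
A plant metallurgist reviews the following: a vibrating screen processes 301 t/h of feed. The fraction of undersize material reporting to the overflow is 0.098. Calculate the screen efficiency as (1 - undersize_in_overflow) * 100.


Screen efficiency = (1 - fraction of undersize in overflow) * 100
= (1 - 0.098) * 100
= 0.902 * 100
= 90.2%

90.2%


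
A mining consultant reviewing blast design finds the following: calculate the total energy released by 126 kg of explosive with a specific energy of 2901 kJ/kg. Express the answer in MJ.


365.526 MJ

Energy = mass * specific_energy / 1000
= 126 * 2901 / 1000
= 365526 / 1000
= 365.526 MJ


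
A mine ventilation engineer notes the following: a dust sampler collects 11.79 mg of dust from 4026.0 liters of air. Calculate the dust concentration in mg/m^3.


Convert liters to m^3: 1 m^3 = 1000 L
Concentration = mass / volume * 1000
= 11.79 / 4026.0 * 1000
= 0.002928464978 * 1000
= 2.9285 mg/m^3

2.9285 mg/m^3


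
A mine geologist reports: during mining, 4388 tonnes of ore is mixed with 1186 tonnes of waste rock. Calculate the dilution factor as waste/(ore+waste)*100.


Total material = ore + waste
= 4388 + 1186 = 5574 tonnes
Dilution = waste / total * 100
= 1186 / 5574 * 100
= 0.2127735917 * 100
= 21.2774%

21.2774%


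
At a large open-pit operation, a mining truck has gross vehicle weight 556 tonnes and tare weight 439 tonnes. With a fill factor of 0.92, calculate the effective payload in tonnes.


Maximum payload = gross - tare
= 556 - 439 = 117 tonnes
Effective payload = max payload * fill factor
= 117 * 0.92
= 107.64 tonnes

107.64 tonnes


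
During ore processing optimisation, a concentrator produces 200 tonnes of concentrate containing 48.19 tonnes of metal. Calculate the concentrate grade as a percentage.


Grade = (metal in concentrate / concentrate mass) * 100
= (48.19 / 200) * 100
= 0.24095 * 100
= 24.095%

24.095%


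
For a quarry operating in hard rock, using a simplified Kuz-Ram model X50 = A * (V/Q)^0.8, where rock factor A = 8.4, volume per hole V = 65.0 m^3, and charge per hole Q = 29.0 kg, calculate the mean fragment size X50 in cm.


Compute V/Q:
V/Q = 65.0 / 29.0 = 2.24137931
Raise to the power 0.8:
(V/Q)^0.8 = 2.24137931^0.8 = 1.90727048
Multiply by A:
X50 = 8.4 * 1.90727048
= 16.0211 cm

16.0211 cm


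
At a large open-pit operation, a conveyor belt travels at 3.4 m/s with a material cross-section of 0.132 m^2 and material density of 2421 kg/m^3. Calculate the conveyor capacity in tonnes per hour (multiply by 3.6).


3911.5613 t/h

Volumetric flow = speed * area
= 3.4 * 0.132 = 0.4488 m^3/s
Mass flow = volumetric * density
= 0.4488 * 2421 = 1086.5448 kg/s
Convert to t/h: multiply by 3.6
Capacity = 1086.5448 * 3.6
= 3911.5613 t/h


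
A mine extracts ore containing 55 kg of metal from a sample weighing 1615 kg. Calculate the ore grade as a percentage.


3.4056%

Ore grade = (metal mass / ore mass) * 100
= (55 / 1615) * 100
= 0.03405572755 * 100
= 3.4056%


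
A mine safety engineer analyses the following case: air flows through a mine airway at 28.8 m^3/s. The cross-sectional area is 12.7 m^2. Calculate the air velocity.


2.2677 m/s

Velocity = flow rate / cross-sectional area
= 28.8 / 12.7
= 2.2677 m/s


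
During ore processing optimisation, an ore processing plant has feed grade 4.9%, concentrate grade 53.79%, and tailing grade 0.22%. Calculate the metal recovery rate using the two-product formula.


Using the two-product formula:
R = 100 * c * (f - t) / (f * (c - t))
Numerator = 100 * 53.79 * (4.9 - 0.22)
= 100 * 53.79 * 4.68
= 25173.72
Denominator = 4.9 * (53.79 - 0.22)
= 4.9 * 53.57
= 262.493
R = 25173.72 / 262.493
= 95.9024%

95.9024%


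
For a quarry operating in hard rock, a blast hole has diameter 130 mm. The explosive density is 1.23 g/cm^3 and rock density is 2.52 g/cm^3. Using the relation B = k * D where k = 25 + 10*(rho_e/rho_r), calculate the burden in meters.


3.8845 m

First, compute k:
rho_e / rho_r = 1.23 / 2.52 = 0.4880952381
k = 25 + 10 * 0.4880952381 = 29.88095238
Then, compute burden:
B = k * D / 1000 = 29.88095238 * 130 / 1000
= 3884.52381 / 1000
= 3.8845 m


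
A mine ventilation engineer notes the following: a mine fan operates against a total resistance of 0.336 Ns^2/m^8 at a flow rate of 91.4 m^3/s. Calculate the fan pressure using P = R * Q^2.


2806.9306 Pa

Compute Q^2:
Q^2 = 91.4^2 = 8353.96
Compute pressure:
P = R * Q^2 = 0.336 * 8353.96
= 2806.9306 Pa


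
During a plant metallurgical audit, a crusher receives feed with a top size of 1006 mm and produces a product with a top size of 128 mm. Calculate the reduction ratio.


Reduction ratio = feed size / product size
= 1006 / 128
= 7.8594

7.8594


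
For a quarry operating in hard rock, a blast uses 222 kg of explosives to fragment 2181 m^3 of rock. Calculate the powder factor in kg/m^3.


Powder factor = explosive mass / rock volume
= 222 / 2181
= 0.1018 kg/m^3

0.1018 kg/m^3


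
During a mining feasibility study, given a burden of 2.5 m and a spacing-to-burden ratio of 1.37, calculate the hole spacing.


Spacing = burden * ratio
= 2.5 * 1.37
= 3.425 m

3.425 m


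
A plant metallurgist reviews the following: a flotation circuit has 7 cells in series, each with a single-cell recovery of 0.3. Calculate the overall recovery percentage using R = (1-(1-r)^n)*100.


Complement of single-cell recovery:
1 - r = 1 - 0.3 = 0.7
Raise to power n:
(1 - r)^7 = 0.7^7 = 0.0823543
Overall recovery:
R = (1 - 0.0823543) * 100
= 91.7646%

91.7646%
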